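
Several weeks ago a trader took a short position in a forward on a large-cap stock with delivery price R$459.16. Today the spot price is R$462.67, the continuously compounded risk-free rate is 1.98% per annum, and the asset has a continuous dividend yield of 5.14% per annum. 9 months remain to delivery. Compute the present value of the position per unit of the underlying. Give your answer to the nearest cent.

R$7.22

Current fair forward for the remaining 9 months: F = S·e^((r − q)·T), (r − q) = 0.0198 − 0.0514 = -0.0316
F = 462.67 · e^(-0.0316 × 9/12) = 462.67 × 0.976579 = 451.8338
Value of long forward = (F − K)·e^(−rT) = (451.8338 − 459.16) · e^(−0.0198·9/12)
= -7.3262 × 0.985260 = -7.22
Short position value = −(long value) = R$7.22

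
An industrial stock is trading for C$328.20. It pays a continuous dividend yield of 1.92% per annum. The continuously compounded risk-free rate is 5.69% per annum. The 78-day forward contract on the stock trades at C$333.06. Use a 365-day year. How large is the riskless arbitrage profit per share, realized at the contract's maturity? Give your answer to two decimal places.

C$2.21 per share

Fair forward: F* = S·e^(carry·T), with carry = (r − q) = 0.0569 − 0.0192 = 0.0377
F* = 328.20 · e^(0.0377 × 78/365) = 328.20 · e^0.008056 = 328.20 × 1.008089 = C$330.8548
Market C$333.06 > fair C$330.8548: forward overpriced → cash-and-carry (buy spot, short the forward).
At maturity, profit = |F_mkt − F*| = |333.06 − 330.8548| = C$2.21 per share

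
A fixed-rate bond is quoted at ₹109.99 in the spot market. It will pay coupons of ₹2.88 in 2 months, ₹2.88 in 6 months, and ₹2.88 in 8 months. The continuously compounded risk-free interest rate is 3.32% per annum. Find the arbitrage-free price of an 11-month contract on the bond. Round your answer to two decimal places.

₹104.61

PV(coupons) I = 2.88·e^(−0.0332·2/12) + 2.88·e^(−0.0332·6/12) + 2.88·e^(−0.0332·8/12)
I = 2.8641 + 2.8326 + 2.8170 = 8.5137
F = (S − I)·e^(rT) = (109.99 − 8.5137) · e^(0.0332·11/12)
= 101.4763 · e^0.030433 = 101.4763 × 1.030901 = ₹104.61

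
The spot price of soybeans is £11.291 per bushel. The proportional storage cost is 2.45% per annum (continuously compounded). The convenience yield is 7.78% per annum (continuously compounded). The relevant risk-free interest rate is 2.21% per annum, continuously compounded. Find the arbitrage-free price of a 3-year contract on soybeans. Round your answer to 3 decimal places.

£10.282 per bushel

Net carry = r + u − y = 0.0221 + 0.0245 − 0.0778 = -0.0312
F = S·e^((r+u−y)T) = 11.291 · e^(-0.0312 × 3) = 11.291 · e^-0.093600
= 11.291 × 0.910647 = £10.282 per bushel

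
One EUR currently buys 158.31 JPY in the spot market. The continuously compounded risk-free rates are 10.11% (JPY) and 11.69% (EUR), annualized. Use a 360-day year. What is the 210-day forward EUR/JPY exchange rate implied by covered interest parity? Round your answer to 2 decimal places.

F = S·e^((r_JPY − r_EUR)T) = 158.31 · e^((0.1011 − 0.1169) × 210/360)
= 158.31 · e^-0.009217 = 158.31 × 0.990825
F = 156.86 JPY per EUR

156.86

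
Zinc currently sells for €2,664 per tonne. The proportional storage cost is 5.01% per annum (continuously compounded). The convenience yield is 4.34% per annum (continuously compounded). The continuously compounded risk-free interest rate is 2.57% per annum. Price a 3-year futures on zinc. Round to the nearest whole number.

Net carry = r + u − y = 0.0257 + 0.0501 − 0.0434 = 0.0324
F = S·e^((r+u−y)T) = 2664 · e^(0.0324 × 3) = 2664 · e^0.097200
= 2664 × 1.102081 = €2,936 per tonne

€2,936 per tonne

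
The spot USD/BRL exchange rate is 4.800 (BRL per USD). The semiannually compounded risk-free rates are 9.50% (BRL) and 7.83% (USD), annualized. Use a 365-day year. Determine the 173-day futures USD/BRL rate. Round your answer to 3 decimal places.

By covered interest parity, F = S · (1+r_BRL/2)^(2T) / (1+r_USD/2)^(2T)
= 4.800 × 1.044973 / 1.037075 = 4.800 × 1.007616
F = 4.837 BRL per USD

4.837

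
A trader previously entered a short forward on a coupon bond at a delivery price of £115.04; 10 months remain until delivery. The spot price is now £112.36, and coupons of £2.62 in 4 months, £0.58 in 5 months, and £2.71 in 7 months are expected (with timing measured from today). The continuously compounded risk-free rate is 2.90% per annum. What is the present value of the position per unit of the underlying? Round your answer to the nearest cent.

PV(remaining coupons) I = 2.62·e^(−0.0290·4/12) + 0.58·e^(−0.0290·5/12) + 2.71·e^(−0.0290·7/12) = 5.8324
Current forward F = (S − I)·e^(rT) = (112.36 − 5.8324)·e^(0.0290·10/12) = 106.5276 × 1.024461 = 109.1334
Value (long) = (F − K)·e^(−rT) = (109.1334 − 115.04) × 0.976123 = -5.7656
Short position value = −(long value) = £5.77

£5.77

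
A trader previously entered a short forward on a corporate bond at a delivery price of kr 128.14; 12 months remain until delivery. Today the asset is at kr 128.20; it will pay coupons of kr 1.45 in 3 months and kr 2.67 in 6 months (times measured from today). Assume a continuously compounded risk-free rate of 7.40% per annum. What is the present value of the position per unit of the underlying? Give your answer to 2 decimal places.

PV(remaining coupons) I = 1.45·e^(−0.0740·3/12) + 2.67·e^(−0.0740·6/12) = 3.9964
Current forward F = (S − I)·e^(rT) = (128.20 − 3.9964)·e^(0.0740·12/12) = 124.2036 × 1.076807 = 133.7433
Value (long) = (F − K)·e^(−rT) = (133.7433 − 128.14) × 0.928672 = 5.2036
Short position value = −(long value) = -kr 5.20

-kr 5.20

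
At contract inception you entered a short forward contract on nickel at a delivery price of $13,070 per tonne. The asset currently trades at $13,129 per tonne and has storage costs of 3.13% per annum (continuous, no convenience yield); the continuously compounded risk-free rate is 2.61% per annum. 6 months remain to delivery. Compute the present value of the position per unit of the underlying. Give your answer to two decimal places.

-$435.54 per tonne

Current fair forward for the remaining 6 months: F = S·e^((r + u)·T), (r + u) = 0.0261 + 0.0313 = 0.0574
F = 13129 · e^(0.0574 × 6/12) = 13129 × 1.02911581 = 13511.2615
Value of long forward = (F − K)·e^(−rT) = (13511.2615 − 13070) · e^(−0.0261·6/12)
= 441.2615 × 0.98703478 = 435.54
Short position value = −(long value) = -$435.54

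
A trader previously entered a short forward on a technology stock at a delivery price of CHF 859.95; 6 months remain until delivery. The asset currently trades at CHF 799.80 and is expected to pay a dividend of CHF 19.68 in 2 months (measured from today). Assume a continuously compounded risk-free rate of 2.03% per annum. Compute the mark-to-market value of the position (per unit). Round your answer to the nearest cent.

PV(remaining dividends) I = 19.68·e^(−0.0203·2/12) = 19.6135
Current forward F = (S − I)·e^(rT) = (799.80 − 19.6135)·e^(0.0203·6/12) = 780.1865 × 1.010202 = 788.1460
Value (long) = (F − K)·e^(−rT) = (788.1460 − 859.95) × 0.989901 = -71.0789
Short position value = −(long value) = CHF 71.08

CHF 71.08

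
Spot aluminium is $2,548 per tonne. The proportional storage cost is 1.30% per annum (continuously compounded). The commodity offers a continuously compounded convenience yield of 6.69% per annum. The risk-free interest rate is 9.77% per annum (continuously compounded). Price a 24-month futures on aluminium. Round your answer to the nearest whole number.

$2,781 per tonne

Net carry = r + u − y = 0.0977 + 0.0130 − 0.0669 = 0.0438
F = S·e^((r+u−y)T) = 2548 · e^(0.0438 × 24/12) = 2548 · e^0.087600
= 2548 × 1.091551 = $2,781 per tonne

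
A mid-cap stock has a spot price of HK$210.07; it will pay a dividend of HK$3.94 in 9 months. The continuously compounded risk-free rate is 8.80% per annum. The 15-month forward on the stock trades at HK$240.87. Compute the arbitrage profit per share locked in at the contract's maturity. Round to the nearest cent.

PV(dividends) I = 3.94·e^(−0.0880·9/12) = 3.6884
Fair forward F* = (S − I)·e^(rT) = (210.07 − 3.6884)·e^0.110000 = 206.3816 × 1.116278 = 230.3792
Market HK$240.87 > fair 230.3792: forward overpriced → cash-and-carry (borrow at r, buy the stock and collect the dividends, short the forward).
Profit at T = |F_mkt − F*| = |240.87 − 230.3792| = HK$10.49 per share

HK$10.49 per share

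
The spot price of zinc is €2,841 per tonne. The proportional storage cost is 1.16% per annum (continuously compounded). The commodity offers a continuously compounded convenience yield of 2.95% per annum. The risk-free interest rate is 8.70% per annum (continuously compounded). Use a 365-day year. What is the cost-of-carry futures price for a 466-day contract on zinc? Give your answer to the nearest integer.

Net carry = r + u − y = 0.0870 + 0.0116 − 0.0295 = 0.0691
F = S·e^((r+u−y)T) = 2841 · e^(0.0691 × 466/365) = 2841 · e^0.088221
= 2841 × 1.092229 = €3,103 per tonne

€3,103 per tonne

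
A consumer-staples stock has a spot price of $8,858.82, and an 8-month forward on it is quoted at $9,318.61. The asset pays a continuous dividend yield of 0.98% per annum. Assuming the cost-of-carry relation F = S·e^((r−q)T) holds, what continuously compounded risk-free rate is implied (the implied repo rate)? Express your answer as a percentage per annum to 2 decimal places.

8.57%

From F = S·e^((r−q)T): (r − q) = ln(F/S)/T
ln(9318.61/8858.82) = ln(1.051902) = 0.050600
(r − q) = 0.050600 / (8/12) = 0.075900
r = ln(F/S)/T + q = 0.075900 + 0.0098 = 0.085700
r = 8.57%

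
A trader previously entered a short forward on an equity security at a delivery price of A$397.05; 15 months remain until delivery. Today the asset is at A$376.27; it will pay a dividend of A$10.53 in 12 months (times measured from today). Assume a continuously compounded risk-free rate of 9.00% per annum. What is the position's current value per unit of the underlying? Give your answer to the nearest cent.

PV(remaining dividends) I = 10.53·e^(−0.0900·12/12) = 9.6237
Current forward F = (S − I)·e^(rT) = (376.27 − 9.6237)·e^(0.0900·15/12) = 366.6463 × 1.119072 = 410.3036
Value (long) = (F − K)·e^(−rT) = (410.3036 − 397.05) × 0.893597 = 11.8434
Short position value = −(long value) = -A$11.84

-A$11.84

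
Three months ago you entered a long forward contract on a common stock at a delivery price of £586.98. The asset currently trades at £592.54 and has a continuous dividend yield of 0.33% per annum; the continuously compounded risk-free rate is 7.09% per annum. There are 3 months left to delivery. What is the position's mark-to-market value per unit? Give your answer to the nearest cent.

Current fair forward for the remaining 3 months: F = S·e^((r − q)·T), (r − q) = 0.0709 − 0.0033 = 0.0676
F = 592.54 · e^(0.0676 × 3/12) = 592.54 × 1.017044 = 602.6393
Value of long forward = (F − K)·e^(−rT) = (602.6393 − 586.98) · e^(−0.0709·3/12)
= 15.6593 × 0.982431 = 15.38

£15.38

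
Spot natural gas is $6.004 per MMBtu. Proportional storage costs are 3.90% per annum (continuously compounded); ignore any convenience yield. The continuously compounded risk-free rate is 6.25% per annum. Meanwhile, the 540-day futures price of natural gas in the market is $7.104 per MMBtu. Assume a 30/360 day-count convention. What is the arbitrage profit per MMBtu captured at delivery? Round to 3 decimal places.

Fair futures: F* = S·e^(carry·T), with carry = (r + u) = 0.0625 + 0.0390 = 0.1015
F* = 6.004 · e^(0.1015 × 540/360) = 6.004 · e^0.152250 = 6.004 × 1.164451 = $6.9914
Market $7.104 > fair $6.9914: forward overpriced → cash-and-carry (buy spot, short the forward).
At maturity, profit = |F_mkt − F*| = |7.104 − 6.9914| = $0.113 per MMBtu

$0.113 per MMBtu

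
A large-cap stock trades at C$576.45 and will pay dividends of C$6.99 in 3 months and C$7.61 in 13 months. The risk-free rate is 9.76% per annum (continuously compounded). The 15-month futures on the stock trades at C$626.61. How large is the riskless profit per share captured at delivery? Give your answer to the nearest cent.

PV(dividends) I = 6.99·e^(−0.0976·3/12) + 7.61·e^(−0.0976·13/12) = 13.6680
Fair futures F* = (S − I)·e^(rT) = (576.45 − 13.6680)·e^0.122000 = 562.7820 × 1.129754 = 635.8052
Market C$626.61 < fair 635.8052: forward underpriced → reverse cash-and-carry (short the stock, invest proceeds at r, pay the dividends, go long the forward).
Profit at T = |F_mkt − F*| = |626.61 − 635.8052| = C$9.20 per share

C$9.20 per share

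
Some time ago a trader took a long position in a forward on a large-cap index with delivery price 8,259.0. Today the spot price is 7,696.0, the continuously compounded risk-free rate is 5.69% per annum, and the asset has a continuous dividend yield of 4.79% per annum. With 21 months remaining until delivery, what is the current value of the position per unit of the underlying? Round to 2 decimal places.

-399.05

Current fair forward for the remaining 21 months: F = S·e^((r − q)·T), (r − q) = 0.0569 − 0.0479 = 0.0090
F = 7696.0 · e^(0.0090 × 21/12) = 7696.0 × 1.01587468 = 7818.1715
Value of long forward = (F − K)·e^(−rT) = (7818.1715 − 8259.0) · e^(−0.0569·21/12)
= -440.8285 × 0.90522206 = -399.05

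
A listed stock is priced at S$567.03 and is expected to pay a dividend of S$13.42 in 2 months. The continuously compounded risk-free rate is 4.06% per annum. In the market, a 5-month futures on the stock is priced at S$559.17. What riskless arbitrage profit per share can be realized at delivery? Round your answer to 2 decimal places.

S$3.98 per share

PV(dividends) I = 13.42·e^(−0.0406·2/12) = 13.3295
Fair futures F* = (S − I)·e^(rT) = (567.03 − 13.3295)·e^0.016917 = 553.7005 × 1.017061 = 563.1472
Market S$559.17 < fair 563.1472: forward underpriced → reverse cash-and-carry (short the stock, invest proceeds at r, pay the dividends, go long the forward).
Profit at T = |F_mkt − F*| = |559.17 − 563.1472| = S$3.98 per share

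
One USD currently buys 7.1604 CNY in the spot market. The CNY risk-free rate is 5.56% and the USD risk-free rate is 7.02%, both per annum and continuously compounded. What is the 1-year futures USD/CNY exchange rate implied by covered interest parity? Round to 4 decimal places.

7.0566

F = S·e^((r_CNY − r_USD)T) = 7.1604 · e^((0.0556 − 0.0702) × 12/12)
= 7.1604 · e^-0.014600 = 7.1604 × 0.985506
F = 7.0566 CNY per USD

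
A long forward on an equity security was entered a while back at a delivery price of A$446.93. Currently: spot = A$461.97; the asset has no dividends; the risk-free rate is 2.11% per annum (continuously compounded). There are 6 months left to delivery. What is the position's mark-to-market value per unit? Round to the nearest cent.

Current fair forward for the remaining 6 months: F = S·e^(r·T), r = 0.0211
F = 461.97 · e^(0.0211 × 6/12) = 461.97 × 1.010606 = 466.8697
Value of long forward = (F − K)·e^(−rT) = (466.8697 − 446.93) · e^(−0.0211·6/12)
= 19.9397 × 0.989505 = 19.73

A$19.73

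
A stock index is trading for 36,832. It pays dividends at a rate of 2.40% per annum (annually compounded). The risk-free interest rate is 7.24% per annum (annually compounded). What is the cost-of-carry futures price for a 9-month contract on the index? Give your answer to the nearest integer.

38,130

F = S · (1+r)^T / (1+q)^T
= 36832 × 1.053823 / 1.017947 = 36832 × 1.035243
F = 38,130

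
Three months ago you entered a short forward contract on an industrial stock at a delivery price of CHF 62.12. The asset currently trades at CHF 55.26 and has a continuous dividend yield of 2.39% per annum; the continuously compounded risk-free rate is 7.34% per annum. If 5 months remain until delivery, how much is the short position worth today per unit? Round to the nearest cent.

CHF 5.54

Current fair forward for the remaining 5 months: F = S·e^((r − q)·T), (r − q) = 0.0734 − 0.0239 = 0.0495
F = 55.26 · e^(0.0495 × 5/12) = 55.26 × 1.020839 = 56.4116
Value of long forward = (F − K)·e^(−rT) = (56.4116 − 62.12) · e^(−0.0734·5/12)
= -5.7084 × 0.969880 = -5.54
Short position value = −(long value) = CHF 5.54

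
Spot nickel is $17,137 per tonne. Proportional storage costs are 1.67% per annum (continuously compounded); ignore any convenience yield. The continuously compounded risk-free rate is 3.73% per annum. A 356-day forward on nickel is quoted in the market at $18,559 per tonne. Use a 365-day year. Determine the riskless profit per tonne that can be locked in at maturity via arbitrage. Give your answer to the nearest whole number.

Fair forward: F* = S·e^(carry·T), with carry = (r + u) = 0.0373 + 0.0167 = 0.0540
F* = 17137 · e^(0.0540 × 356/365) = 17137 · e^0.052668 = 17137 × 1.054080 = $18063.7690
Market $18559 > fair $18063.7690: forward overpriced → cash-and-carry (buy spot, short the forward).
At maturity, profit = |F_mkt − F*| = |18559 − 18063.7690| = $495 per tonne

$495 per tonne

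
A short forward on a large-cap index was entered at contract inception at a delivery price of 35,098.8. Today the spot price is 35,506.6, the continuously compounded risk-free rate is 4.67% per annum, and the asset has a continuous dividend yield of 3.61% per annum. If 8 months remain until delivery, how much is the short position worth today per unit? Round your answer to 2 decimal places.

-639.38

Current fair forward for the remaining 8 months: F = S·e^((r − q)·T), (r − q) = 0.0467 − 0.0361 = 0.0106
F = 35506.6 · e^(0.0106 × 8/12) = 35506.6 × 1.00709169 = 35758.4018
Value of long forward = (F − K)·e^(−rT) = (35758.4018 − 35098.8) · e^(−0.0467·8/12)
= 659.6018 × 0.96934632 = 639.38
Short position value = −(long value) = -639.38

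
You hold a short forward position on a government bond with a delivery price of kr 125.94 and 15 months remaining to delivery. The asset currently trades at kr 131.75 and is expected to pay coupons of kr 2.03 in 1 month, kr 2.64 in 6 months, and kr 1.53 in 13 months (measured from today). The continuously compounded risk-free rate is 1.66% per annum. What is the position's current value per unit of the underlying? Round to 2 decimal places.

-kr 2.25

PV(remaining coupons) I = 2.03·e^(−0.0166·1/12) + 2.64·e^(−0.0166·6/12) + 1.53·e^(−0.0166·13/12) = 6.1481
Current forward F = (S − I)·e^(rT) = (131.75 − 6.1481)·e^(0.0166·15/12) = 125.6019 × 1.020967 = 128.2354
Value (long) = (F − K)·e^(−rT) = (128.2354 − 125.94) × 0.979464 = 2.2483
Short position value = −(long value) = -kr 2.25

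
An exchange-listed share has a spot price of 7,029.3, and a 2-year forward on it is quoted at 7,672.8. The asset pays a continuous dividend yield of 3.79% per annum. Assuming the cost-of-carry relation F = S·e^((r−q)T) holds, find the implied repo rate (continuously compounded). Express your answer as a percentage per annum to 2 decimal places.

8.17%

From F = S·e^((r−q)T): (r − q) = ln(F/S)/T
ln(7672.8/7029.3) = ln(1.091545) = 0.087594
(r − q) = 0.087594 / (2) = 0.043797
r = ln(F/S)/T + q = 0.043797 + 0.0379 = 0.081697
r = 8.17%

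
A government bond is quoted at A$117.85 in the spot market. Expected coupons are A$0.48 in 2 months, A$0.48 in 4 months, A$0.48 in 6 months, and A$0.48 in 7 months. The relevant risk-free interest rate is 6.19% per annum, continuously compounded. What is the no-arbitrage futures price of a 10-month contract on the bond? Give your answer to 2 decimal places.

PV(coupons) I = 0.48·e^(−0.0619·2/12) + 0.48·e^(−0.0619·4/12) + 0.48·e^(−0.0619·6/12) + 0.48·e^(−0.0619·7/12)
I = 0.4751 + 0.4702 + 0.4654 + 0.4630 = 1.8737
F = (S − I)·e^(rT) = (117.85 − 1.8737) · e^(0.0619·10/12)
= 115.9763 · e^0.051583 = 115.9763 × 1.052937 = A$122.12

A$122.12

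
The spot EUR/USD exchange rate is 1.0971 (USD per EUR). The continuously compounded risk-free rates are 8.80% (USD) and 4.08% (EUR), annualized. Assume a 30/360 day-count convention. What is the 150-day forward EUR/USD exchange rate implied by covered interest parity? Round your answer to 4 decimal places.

1.1189

F = S·e^((r_USD − r_EUR)T) = 1.0971 · e^((0.0880 − 0.0408) × 150/360)
= 1.0971 · e^0.019667 = 1.0971 × 1.019862
F = 1.1189 USD per EUR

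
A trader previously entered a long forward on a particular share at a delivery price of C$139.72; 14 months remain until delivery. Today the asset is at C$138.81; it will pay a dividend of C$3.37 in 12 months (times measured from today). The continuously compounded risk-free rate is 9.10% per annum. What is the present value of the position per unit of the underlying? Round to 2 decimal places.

PV(remaining dividends) I = 3.37·e^(−0.0910·12/12) = 3.0769
Current forward F = (S − I)·e^(rT) = (138.81 − 3.0769)·e^(0.0910·14/12) = 135.7331 × 1.112007 = 150.9362
Value (long) = (F − K)·e^(−rT) = (150.9362 − 139.72) × 0.899275 = 10.0864
Value = C$10.09

C$10.09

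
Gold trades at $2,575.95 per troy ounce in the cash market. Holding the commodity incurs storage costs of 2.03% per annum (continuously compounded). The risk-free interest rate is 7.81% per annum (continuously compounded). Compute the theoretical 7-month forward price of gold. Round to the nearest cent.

$2,728.14 per troy ounce

Net carry = r + u − y = 0.0781 + 0.0203 − 0.0000 = 0.0984
F = S·e^((r+u−y)T) = 2575.95 · e^(0.0984 × 7/12) = 2575.95 · e^0.05740000
= 2575.95 × 1.05907936 = $2,728.14 per troy ounce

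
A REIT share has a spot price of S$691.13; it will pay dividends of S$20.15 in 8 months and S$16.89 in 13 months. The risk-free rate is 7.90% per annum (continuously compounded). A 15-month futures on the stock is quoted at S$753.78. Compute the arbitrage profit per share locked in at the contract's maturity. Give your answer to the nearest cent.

S$29.13 per share

PV(dividends) I = 20.15·e^(−0.0790·8/12) + 16.89·e^(−0.0790·13/12) = 34.6209
Fair futures F* = (S − I)·e^(rT) = (691.13 − 34.6209)·e^0.098750 = 656.5091 × 1.103790 = 724.6482
Market S$753.78 > fair 724.6482: forward overpriced → cash-and-carry (borrow at r, buy the stock and collect the dividends, short the forward).
Profit at T = |F_mkt − F*| = |753.78 − 724.6482| = S$29.13 per share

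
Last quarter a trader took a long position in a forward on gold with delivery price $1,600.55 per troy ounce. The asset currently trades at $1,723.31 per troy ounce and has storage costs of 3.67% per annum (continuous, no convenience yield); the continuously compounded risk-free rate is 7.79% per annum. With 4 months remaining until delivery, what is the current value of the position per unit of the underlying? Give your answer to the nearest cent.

$185.00 per troy ounce

Current fair forward for the remaining 4 months: F = S·e^((r + u)·T), (r + u) = 0.0779 + 0.0367 = 0.1146
F = 1723.31 · e^(0.1146 × 4/12) = 1723.31 × 1.03893900 = 1790.4140
Value of long forward = (F − K)·e^(−rT) = (1790.4140 − 1600.55) · e^(−0.0779·4/12)
= 189.8640 × 0.97436757 = 185.00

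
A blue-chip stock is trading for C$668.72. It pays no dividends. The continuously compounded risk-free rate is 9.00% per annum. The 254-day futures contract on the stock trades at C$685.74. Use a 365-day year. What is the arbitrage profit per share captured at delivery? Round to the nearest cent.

C$26.20 per share

Fair futures: F* = S·e^(carry·T), with carry = r = 0.0900
F* = 668.72 · e^(0.0900 × 254/365) = 668.72 · e^0.062630 = 668.72 × 1.064633 = C$711.9414
Market C$685.74 < fair C$711.9414: forward underpriced → reverse cash-and-carry (short spot, go long the forward).
At maturity, profit = |F_mkt − F*| = |685.74 − 711.9414| = C$26.20 per share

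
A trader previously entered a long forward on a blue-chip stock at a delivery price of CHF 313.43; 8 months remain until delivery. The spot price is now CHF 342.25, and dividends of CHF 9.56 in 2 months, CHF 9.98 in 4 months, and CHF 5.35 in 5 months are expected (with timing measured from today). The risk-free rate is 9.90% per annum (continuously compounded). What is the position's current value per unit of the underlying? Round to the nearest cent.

CHF 24.65

PV(remaining dividends) I = 9.56·e^(−0.0990·2/12) + 9.98·e^(−0.0990·4/12) + 5.35·e^(−0.0990·5/12) = 24.1934
Current forward F = (S − I)·e^(rT) = (342.25 − 24.1934)·e^(0.0990·8/12) = 318.0566 × 1.068227 = 339.7566
Value (long) = (F − K)·e^(−rT) = (339.7566 − 313.43) × 0.936131 = 24.6451
Value = CHF 24.65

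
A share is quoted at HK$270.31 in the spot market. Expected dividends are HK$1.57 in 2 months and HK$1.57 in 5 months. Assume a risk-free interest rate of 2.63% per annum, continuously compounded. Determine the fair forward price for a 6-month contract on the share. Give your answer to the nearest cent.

HK$270.73

PV(dividends) I = 1.57·e^(−0.0263·2/12) + 1.57·e^(−0.0263·5/12)
I = 1.5631 + 1.5529 = 3.1160
F = (S − I)·e^(rT) = (270.31 − 3.1160) · e^(0.0263·6/12)
= 267.1940 · e^0.013150 = 267.1940 × 1.013237 = HK$270.73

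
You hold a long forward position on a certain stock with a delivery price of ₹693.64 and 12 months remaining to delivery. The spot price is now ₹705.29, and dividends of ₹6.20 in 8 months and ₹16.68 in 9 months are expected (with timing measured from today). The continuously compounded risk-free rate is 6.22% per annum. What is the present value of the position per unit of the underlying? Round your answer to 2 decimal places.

₹31.61

PV(remaining dividends) I = 6.20·e^(−0.0622·8/12) + 16.68·e^(−0.0622·9/12) = 21.8679
Current forward F = (S − I)·e^(rT) = (705.29 − 21.8679)·e^(0.0622·12/12) = 683.4221 × 1.064175 = 727.2807
Value (long) = (F − K)·e^(−rT) = (727.2807 − 693.64) × 0.939695 = 31.6120
Value = ₹31.61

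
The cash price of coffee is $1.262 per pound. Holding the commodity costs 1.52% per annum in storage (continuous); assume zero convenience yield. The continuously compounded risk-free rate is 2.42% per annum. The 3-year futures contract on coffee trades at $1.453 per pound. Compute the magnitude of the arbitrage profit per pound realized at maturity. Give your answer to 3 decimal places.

$0.033 per pound

Fair futures: F* = S·e^(carry·T), with carry = (r + u) = 0.0242 + 0.0152 = 0.0394
F* = 1.262 · e^(0.0394 × 3) = 1.262 · e^0.118200 = 1.262 × 1.125469 = $1.4203
Market $1.453 > fair $1.4203: forward overpriced → cash-and-carry (buy spot, short the forward).
At maturity, profit = |F_mkt − F*| = |1.453 − 1.4203| = $0.033 per pound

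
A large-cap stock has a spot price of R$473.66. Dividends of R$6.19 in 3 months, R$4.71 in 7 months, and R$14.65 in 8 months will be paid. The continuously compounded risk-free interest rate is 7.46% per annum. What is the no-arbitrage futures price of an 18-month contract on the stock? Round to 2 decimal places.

R$502.31

PV(dividends) I = 6.19·e^(−0.0746·3/12) + 4.71·e^(−0.0746·7/12) + 14.65·e^(−0.0746·8/12)
I = 6.0756 + 4.5094 + 13.9392 = 24.5242
F = (S − I)·e^(rT) = (473.66 − 24.5242) · e^(0.0746·18/12)
= 449.1358 · e^0.111900 = 449.1358 × 1.118401 = R$502.31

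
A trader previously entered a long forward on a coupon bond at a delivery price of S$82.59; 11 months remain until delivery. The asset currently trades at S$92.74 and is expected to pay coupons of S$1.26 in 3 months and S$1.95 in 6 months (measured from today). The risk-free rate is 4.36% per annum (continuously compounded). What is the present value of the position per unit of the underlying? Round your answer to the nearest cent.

PV(remaining coupons) I = 1.26·e^(−0.0436·3/12) + 1.95·e^(−0.0436·6/12) = 3.1543
Current forward F = (S − I)·e^(rT) = (92.74 − 3.1543)·e^(0.0436·11/12) = 89.5857 × 1.040776 = 93.2386
Value (long) = (F − K)·e^(−rT) = (93.2386 − 82.59) × 0.960821 = 10.2314
Value = S$10.23

S$10.23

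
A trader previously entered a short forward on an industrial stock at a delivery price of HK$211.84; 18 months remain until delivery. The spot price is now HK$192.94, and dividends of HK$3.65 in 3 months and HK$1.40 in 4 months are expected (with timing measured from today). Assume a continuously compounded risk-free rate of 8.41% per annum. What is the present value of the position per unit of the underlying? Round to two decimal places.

PV(remaining dividends) I = 3.65·e^(−0.0841·3/12) + 1.40·e^(−0.0841·4/12) = 4.9354
Current forward F = (S − I)·e^(rT) = (192.94 − 4.9354)·e^(0.0841·18/12) = 188.0046 × 1.134452 = 213.2822
Value (long) = (F − K)·e^(−rT) = (213.2822 − 211.84) × 0.881483 = 1.2713
Short position value = −(long value) = -HK$1.27

-HK$1.27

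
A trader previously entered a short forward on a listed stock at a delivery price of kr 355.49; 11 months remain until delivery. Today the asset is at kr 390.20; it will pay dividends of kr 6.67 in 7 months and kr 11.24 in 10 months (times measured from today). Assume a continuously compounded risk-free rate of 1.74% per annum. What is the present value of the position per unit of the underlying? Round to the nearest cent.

PV(remaining dividends) I = 6.67·e^(−0.0174·7/12) + 11.24·e^(−0.0174·10/12) = 17.6808
Current forward F = (S − I)·e^(rT) = (390.20 − 17.6808)·e^(0.0174·11/12) = 372.5192 × 1.016078 = 378.5086
Value (long) = (F − K)·e^(−rT) = (378.5086 − 355.49) × 0.984177 = 22.6544
Short position value = −(long value) = -kr 22.65

-kr 22.65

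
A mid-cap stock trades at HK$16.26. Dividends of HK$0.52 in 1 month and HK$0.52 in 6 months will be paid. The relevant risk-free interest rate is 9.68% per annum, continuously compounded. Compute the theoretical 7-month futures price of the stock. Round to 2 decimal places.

PV(dividends) I = 0.52·e^(−0.0968·1/12) + 0.52·e^(−0.0968·6/12)
I = 0.5158 + 0.4954 = 1.0112
F = (S − I)·e^(rT) = (16.26 − 1.0112) · e^(0.0968·7/12)
= 15.2488 · e^0.056467 = 15.2488 × 1.058092 = HK$16.13

HK$16.13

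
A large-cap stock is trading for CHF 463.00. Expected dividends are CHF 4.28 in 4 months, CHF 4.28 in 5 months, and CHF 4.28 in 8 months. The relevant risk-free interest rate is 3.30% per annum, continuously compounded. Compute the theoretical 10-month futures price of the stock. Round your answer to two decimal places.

PV(dividends) I = 4.28·e^(−0.0330·4/12) + 4.28·e^(−0.0330·5/12) + 4.28·e^(−0.0330·8/12)
I = 4.2332 + 4.2216 + 4.1869 = 12.6417
F = (S − I)·e^(rT) = (463.00 − 12.6417) · e^(0.0330·10/12)
= 450.3583 · e^0.027500 = 450.3583 × 1.027882 = CHF 462.92

CHF 462.92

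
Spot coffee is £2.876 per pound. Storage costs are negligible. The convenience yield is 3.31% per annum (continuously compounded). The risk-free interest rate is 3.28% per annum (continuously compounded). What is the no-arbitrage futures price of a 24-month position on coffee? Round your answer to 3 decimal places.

Net carry = r + u − y = 0.0328 + 0.0000 − 0.0331 = -0.0003
F = S·e^((r+u−y)T) = 2.876 · e^(-0.0003 × 24/12) = 2.876 · e^-0.000600
= 2.876 × 0.999400 = £2.874 per pound

£2.874 per pound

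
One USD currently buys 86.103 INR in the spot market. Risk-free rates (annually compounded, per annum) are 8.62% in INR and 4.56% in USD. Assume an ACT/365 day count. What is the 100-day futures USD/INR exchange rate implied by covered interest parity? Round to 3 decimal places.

By covered interest parity, F = S · (1+r_INR)^T / (1+r_USD)^T
= 86.103 × 1.022912 / 1.012292 = 86.103 × 1.010491
F = 87.006 INR per USD

87.006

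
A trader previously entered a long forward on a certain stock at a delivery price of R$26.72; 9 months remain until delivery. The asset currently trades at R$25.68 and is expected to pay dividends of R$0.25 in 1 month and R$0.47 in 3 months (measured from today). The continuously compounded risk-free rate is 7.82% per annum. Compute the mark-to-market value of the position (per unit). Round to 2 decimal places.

PV(remaining dividends) I = 0.25·e^(−0.0782·1/12) + 0.47·e^(−0.0782·3/12) = 0.7093
Current forward F = (S − I)·e^(rT) = (25.68 − 0.7093)·e^(0.0782·9/12) = 24.9707 × 1.060404 = 26.4790
Value (long) = (F − K)·e^(−rT) = (26.4790 − 26.72) × 0.943037 = -0.2273
Value = -R$0.23

-R$0.23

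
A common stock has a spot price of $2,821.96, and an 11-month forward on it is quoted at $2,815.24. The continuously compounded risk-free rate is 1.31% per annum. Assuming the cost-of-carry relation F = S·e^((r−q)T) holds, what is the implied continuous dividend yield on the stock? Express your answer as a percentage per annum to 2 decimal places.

From F = S·e^((r−q)T): (r − q) = ln(F/S)/T
ln(2815.24/2821.96) = ln(0.997619) = -0.002384
(r − q) = -0.002384 / (11/12) = -0.002601
q = r − ln(F/S)/T = 0.0131 + 0.002601 = 0.015701
q = 1.57%

1.57%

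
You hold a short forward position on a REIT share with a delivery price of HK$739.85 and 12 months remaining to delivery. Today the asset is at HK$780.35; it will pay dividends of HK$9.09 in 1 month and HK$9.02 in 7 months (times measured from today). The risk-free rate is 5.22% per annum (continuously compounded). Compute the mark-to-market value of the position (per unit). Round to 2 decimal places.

PV(remaining dividends) I = 9.09·e^(−0.0522·1/12) + 9.02·e^(−0.0522·7/12) = 17.8000
Current forward F = (S − I)·e^(rT) = (780.35 − 17.8000)·e^(0.0522·12/12) = 762.5500 × 1.053586 = 803.4120
Value (long) = (F − K)·e^(−rT) = (803.4120 − 739.85) × 0.949139 = 60.3292
Short position value = −(long value) = -HK$60.33

-HK$60.33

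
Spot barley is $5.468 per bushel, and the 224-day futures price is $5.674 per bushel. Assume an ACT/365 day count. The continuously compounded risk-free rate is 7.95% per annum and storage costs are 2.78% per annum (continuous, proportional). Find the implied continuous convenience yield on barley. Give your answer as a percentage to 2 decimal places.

F = S·e^((r+u−y)T) ⇒ (r+u−y) = ln(F/S)/T
ln(5.674/5.468) = 0.036981; /T ⇒ 0.060259
y = r + u − ln(F/S)/T = 0.0795 + 0.0278 − 0.060259 = 0.047041
y = 4.70%

4.70%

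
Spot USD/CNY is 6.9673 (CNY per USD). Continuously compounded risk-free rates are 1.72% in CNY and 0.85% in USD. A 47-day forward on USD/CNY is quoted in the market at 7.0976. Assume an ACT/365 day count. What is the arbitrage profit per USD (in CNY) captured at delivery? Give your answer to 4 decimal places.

0.1225 per USD (in CNY)

Fair forward: F* = S·e^(carry·T), with carry = (r_CNY − r_USD) = 0.0172 − 0.0085 = 0.0087
F* = 6.9673 · e^(0.0087 × 47/365) = 6.9673 · e^0.001120 = 6.9673 × 1.001121 = 6.9751
Market 7.0976 > fair 6.9751: forward overpriced → cash-and-carry (buy spot, short the forward).
At maturity, profit = |F_mkt − F*| = |7.0976 − 6.9751| = 0.1225 per USD (in CNY)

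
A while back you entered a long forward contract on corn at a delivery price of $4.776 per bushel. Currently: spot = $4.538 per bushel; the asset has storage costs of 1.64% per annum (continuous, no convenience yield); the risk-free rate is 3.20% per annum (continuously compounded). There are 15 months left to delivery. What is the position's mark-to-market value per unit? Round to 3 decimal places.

Current fair forward for the remaining 15 months: F = S·e^((r + u)·T), (r + u) = 0.0320 + 0.0164 = 0.0484
F = 4.538 · e^(0.0484 × 15/12) = 4.538 × 1.062368 = 4.8210
Value of long forward = (F − K)·e^(−rT) = (4.8210 − 4.776) · e^(−0.0320·15/12)
= 0.0450 × 0.960789 = 0.043

$0.043 per bushel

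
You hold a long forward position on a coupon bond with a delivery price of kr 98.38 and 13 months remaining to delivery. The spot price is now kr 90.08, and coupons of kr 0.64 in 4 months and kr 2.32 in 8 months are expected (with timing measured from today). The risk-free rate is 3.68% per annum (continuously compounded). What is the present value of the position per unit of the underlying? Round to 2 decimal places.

-kr 7.35

PV(remaining coupons) I = 0.64·e^(−0.0368·4/12) + 2.32·e^(−0.0368·8/12) = 2.8960
Current forward F = (S − I)·e^(rT) = (90.08 − 2.8960)·e^(0.0368·13/12) = 87.1840 × 1.040672 = 90.7299
Value (long) = (F − K)·e^(−rT) = (90.7299 − 98.38) × 0.960918 = -7.3511
Value = -kr 7.35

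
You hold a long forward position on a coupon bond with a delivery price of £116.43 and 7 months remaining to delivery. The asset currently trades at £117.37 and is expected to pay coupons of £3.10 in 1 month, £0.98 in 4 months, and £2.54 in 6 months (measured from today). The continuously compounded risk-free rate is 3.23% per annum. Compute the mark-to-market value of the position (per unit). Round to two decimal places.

-£3.45

PV(remaining coupons) I = 3.10·e^(−0.0323·1/12) + 0.98·e^(−0.0323·4/12) + 2.54·e^(−0.0323·6/12) = 6.5605
Current forward F = (S − I)·e^(rT) = (117.37 − 6.5605)·e^(0.0323·7/12) = 110.8095 × 1.019020 = 112.9171
Value (long) = (F − K)·e^(−rT) = (112.9171 − 116.43) × 0.981335 = -3.4473
Value = -£3.45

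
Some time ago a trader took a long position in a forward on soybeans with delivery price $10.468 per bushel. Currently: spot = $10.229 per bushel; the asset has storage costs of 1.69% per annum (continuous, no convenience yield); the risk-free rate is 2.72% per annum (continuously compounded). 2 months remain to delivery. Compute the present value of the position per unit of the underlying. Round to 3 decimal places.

-$0.163 per bushel

Current fair forward for the remaining 2 months: F = S·e^((r + u)·T), (r + u) = 0.0272 + 0.0169 = 0.0441
F = 10.229 · e^(0.0441 × 2/12) = 10.229 × 1.007377 = 10.3045
Value of long forward = (F − K)·e^(−rT) = (10.3045 − 10.468) · e^(−0.0272·2/12)
= -0.1635 × 0.995477 = -0.163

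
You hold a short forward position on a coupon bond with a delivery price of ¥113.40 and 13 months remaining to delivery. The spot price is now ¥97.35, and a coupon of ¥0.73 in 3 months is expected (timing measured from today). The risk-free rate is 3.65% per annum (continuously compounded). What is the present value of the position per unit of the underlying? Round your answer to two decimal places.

PV(remaining coupons) I = 0.73·e^(−0.0365·3/12) = 0.7234
Current forward F = (S − I)·e^(rT) = (97.35 − 0.7234)·e^(0.0365·13/12) = 96.6266 × 1.040334 = 100.5239
Value (long) = (F − K)·e^(−rT) = (100.5239 − 113.40) × 0.961230 = -12.3769
Short position value = −(long value) = ¥12.38

¥12.38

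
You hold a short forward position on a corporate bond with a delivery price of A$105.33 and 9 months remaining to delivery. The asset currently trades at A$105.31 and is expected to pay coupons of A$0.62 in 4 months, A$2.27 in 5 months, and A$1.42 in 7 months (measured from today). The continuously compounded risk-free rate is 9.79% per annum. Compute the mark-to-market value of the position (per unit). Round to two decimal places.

PV(remaining coupons) I = 0.62·e^(−0.0979·4/12) + 2.27·e^(−0.0979·5/12) + 1.42·e^(−0.0979·7/12) = 4.1205
Current forward F = (S − I)·e^(rT) = (105.31 − 4.1205)·e^(0.0979·9/12) = 101.1895 × 1.076188 = 108.8989
Value (long) = (F − K)·e^(−rT) = (108.8989 − 105.33) × 0.929206 = 3.3162
Short position value = −(long value) = -A$3.32

-A$3.32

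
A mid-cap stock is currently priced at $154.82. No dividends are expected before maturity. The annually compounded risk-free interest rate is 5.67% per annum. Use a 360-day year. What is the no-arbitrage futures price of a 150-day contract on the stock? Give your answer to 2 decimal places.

$158.42

F = S · (1+r)^T
= 154.82 × 1.023246
F = $158.42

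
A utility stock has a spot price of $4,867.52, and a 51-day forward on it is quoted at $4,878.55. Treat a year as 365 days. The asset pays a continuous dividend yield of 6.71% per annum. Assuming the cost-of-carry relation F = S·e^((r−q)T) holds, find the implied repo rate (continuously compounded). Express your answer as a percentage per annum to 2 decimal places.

8.33%

From F = S·e^((r−q)T): (r − q) = ln(F/S)/T
ln(4878.55/4867.52) = ln(1.002266) = 0.002263
(r − q) = 0.002263 / (51/365) = 0.016196
r = ln(F/S)/T + q = 0.016196 + 0.0671 = 0.083296
r = 8.33%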